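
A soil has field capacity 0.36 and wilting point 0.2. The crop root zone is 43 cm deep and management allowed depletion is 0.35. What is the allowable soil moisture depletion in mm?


SMD = (FC - PWP) * d * MAD * 10
SMD = (0.36 - 0.2) * 43 * 0.35 * 10
SMD = 0.1600 * 43 * 0.35 * 10

24.0800 mm


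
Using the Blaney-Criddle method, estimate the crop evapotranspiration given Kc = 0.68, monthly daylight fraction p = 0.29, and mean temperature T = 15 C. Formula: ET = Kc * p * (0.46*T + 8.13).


ET = Kc * p * (0.46*T + 8.13)
ET = 0.68 * 0.29 * (0.46*15 + 8.13)
ET = 0.68 * 0.29 * 15.0300

2.9639 mm/day


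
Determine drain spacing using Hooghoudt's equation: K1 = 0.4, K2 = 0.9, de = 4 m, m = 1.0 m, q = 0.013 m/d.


S^2 = 8*K2*de*m/q + 4*K1*m^2/q
S^2 = 8*0.9*4*1.0/0.013 + 4*0.4*1.0^2/0.013
S = sqrt(2338.4615)

48.3576 m


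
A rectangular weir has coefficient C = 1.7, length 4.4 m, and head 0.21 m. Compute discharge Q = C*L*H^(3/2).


Q = C * L * H^(3/2) = 1.7 * 4.4 * 0.21^1.5 = 1.7 * 4.4 * 0.096234

0.7198 m^3/s


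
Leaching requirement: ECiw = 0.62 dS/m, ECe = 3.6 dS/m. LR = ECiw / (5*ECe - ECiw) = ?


LR = ECiw / (5*ECe - ECiw)
LR = 0.62 / (5*3.6 - 0.62)
LR = 0.62 / 17.3800

0.0357


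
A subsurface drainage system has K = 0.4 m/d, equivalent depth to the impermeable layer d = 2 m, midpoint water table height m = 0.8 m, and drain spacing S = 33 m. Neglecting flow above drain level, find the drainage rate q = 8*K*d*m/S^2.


q = 8*K*d*m/S^2
q = 8*0.4*2*0.8/33^2
q = 5.1200 / 1089

0.0047 m/d


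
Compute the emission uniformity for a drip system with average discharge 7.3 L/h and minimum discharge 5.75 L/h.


EU = (q_min/q_avg)*100 = (5.75/7.3)*100 = 78.7671%

78.7671 %


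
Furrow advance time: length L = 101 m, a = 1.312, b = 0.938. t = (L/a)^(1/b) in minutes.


t = (L/a)^(1/b)
t = (101/1.312)^(1/0.938)
t = 76.981707^(1/0.938)

102.5827 min


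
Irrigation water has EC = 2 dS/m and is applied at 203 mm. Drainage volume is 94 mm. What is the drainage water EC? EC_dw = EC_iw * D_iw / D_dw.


EC_dw = EC_iw * D_iw / D_dw
EC_dw = 2 * 203 / 94
EC_dw = 406 / 94

4.3191 dS/m


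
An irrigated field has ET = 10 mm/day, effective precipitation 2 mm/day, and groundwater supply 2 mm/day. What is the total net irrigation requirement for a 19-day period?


Daily deficit = ET - Pe - GW = 10 - 2 - 2 = 6 mm/day
NIR = 6 * 19 = 114 mm

114.0000 mm


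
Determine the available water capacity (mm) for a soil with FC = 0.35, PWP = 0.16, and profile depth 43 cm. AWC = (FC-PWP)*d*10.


AWC = (FC - PWP) * d * 10
AWC = (0.35 - 0.16) * 43 * 10
AWC = 0.1900 * 43 * 10

81.7000 mm


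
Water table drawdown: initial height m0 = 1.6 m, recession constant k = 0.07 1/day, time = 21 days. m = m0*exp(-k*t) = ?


m = m0 * exp(-k*t)
m = 1.6 * exp(-0.07 * 21)
m = 1.6 * exp(-1.4700)

0.3679 m


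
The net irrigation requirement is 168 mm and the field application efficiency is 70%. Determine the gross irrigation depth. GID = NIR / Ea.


Ea = 70% = 0.7
GID = NIR / Ea = 168 / 0.7 = 240.0000 mm

240.0000 mm


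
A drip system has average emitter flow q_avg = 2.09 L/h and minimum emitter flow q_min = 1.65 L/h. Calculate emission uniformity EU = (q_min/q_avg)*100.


EU = (q_min/q_avg)*100 = (1.65/2.09)*100 = 78.9474%

78.9474 %


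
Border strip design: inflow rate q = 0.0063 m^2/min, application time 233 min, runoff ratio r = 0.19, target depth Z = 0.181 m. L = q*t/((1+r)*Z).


L = q*t/((1+r)*Z)
L = 0.0063*233/((1+0.19)*0.181)
L = 1.4679/0.21539

6.8151 m


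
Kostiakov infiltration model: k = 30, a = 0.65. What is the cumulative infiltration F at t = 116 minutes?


F = k * t^a = 30 * 116^0.65
F = 30 * 21.973422

659.2027 mm


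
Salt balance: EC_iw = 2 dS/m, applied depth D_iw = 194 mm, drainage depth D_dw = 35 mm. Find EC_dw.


EC_dw = EC_iw * D_iw / D_dw
EC_dw = 2 * 194 / 35
EC_dw = 388 / 35

11.0857 dS/m


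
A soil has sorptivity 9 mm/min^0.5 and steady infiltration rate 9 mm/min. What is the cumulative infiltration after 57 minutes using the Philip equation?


F = S*sqrt(t) + A*t
F = 9*sqrt(57) + 9*57
F = 9*7.549834 + 513

580.9485 mm


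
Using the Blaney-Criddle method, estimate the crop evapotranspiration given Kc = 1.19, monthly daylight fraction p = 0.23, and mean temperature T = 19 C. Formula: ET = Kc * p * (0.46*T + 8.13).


ET = Kc * p * (0.46*T + 8.13)
ET = 1.19 * 0.23 * (0.46*19 + 8.13)
ET = 1.19 * 0.23 * 16.8700

4.6173 mm/day


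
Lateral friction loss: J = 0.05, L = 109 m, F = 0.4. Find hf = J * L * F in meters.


hf = J * L * F = 0.05 * 109 * 0.4 = 2.1800 m

2.1800 m


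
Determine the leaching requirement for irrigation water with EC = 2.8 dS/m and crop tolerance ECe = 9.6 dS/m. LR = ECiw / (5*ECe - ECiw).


LR = ECiw / (5*ECe - ECiw)
LR = 2.8 / (5*9.6 - 2.8)
LR = 2.8 / 45.2000

0.0619


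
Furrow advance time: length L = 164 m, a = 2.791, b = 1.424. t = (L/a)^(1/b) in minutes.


t = (L/a)^(1/b)
t = (164/2.791)^(1/1.424)
t = 58.760301^(1/1.424)

17.4717 min


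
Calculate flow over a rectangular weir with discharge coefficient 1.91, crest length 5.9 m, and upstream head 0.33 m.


Q = C * L * H^(3/2) = 1.91 * 5.9 * 0.33^1.5 = 1.91 * 5.9 * 0.189571

2.1363 m^3/s


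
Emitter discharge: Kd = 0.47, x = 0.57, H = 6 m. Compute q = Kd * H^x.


q = Kd * H^x = 0.47 * 6^0.57 = 0.47 * 2.776810

1.3051 L/h


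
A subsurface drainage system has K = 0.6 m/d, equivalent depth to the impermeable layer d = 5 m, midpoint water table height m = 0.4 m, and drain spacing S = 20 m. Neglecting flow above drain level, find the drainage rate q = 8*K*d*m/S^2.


q = 8*K*d*m/S^2
q = 8*0.6*5*0.4/20^2
q = 9.6000 / 400

0.0240 m/d


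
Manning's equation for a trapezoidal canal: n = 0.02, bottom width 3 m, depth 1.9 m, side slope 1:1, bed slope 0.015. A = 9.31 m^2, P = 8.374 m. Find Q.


R = A/P = 9.31/8.374 = 1.111775
Q = (1/0.02) * 9.31 * 1.111775^(2/3) * 0.015^0.5

61.1848 m^3/s


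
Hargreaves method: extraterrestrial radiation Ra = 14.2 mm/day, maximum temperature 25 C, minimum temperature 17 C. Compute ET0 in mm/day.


Tmean = (Tmax + Tmin)/2 = (25 + 17)/2 = 21.0
ET0 = 0.0023 * 14.2 * (21.0 + 17.8) * sqrt(25 - 17)
ET0 = 0.0023 * 14.2 * 38.8 * 2.828427

3.5842 mm/day


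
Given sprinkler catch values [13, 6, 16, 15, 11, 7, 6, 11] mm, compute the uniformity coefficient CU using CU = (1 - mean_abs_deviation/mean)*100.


mean = 10.625000 mm
MAD = 3.218750 mm
CU = (1 - 3.218750/10.625000)*100

69.7059 %


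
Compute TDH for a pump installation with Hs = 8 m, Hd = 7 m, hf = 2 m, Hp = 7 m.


TDH = Hs + Hd + hf + Hp = 8 + 7 + 2 + 7 = 24

24 m


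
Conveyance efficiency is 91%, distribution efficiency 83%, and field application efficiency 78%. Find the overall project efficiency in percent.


Ec = 0.91, Eb = 0.83, Ea = 0.78
E = 0.91 * 0.83 * 0.78 * 100 = 58.9134%

58.9134 %


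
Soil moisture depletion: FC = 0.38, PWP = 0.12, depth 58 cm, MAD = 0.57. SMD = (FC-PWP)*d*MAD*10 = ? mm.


SMD = (FC - PWP) * d * MAD * 10
SMD = (0.38 - 0.12) * 58 * 0.57 * 10
SMD = 0.2600 * 58 * 0.57 * 10

85.9560 mm


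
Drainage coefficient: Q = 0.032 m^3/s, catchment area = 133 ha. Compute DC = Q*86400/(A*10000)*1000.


DC = Q * 86400 / (A * 10000) * 1000
DC = 0.032 * 86400 / (133 * 10000) * 1000
DC = 2764800.0000 / 1330000

2.0788 mm/day


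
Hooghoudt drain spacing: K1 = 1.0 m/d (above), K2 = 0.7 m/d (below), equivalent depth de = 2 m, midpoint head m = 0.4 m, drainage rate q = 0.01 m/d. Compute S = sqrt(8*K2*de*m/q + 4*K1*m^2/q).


S^2 = 8*K2*de*m/q + 4*K1*m^2/q
S^2 = 8*0.7*2*0.4/0.01 + 4*1.0*0.4^2/0.01
S = sqrt(512.0000)

22.6274 m


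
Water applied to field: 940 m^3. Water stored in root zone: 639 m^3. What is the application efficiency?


Ea = V_root / V_field * 100 = 639 / 940 * 100 = 67.9787%

67.9787 %


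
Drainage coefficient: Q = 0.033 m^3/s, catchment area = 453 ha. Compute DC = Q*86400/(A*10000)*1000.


DC = Q * 86400 / (A * 10000) * 1000
DC = 0.033 * 86400 / (453 * 10000) * 1000
DC = 2851200.0000 / 4530000

0.6294 mm/day


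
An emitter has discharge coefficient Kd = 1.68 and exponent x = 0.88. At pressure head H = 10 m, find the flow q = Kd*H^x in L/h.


q = Kd * H^x = 1.68 * 10^0.88 = 1.68 * 7.585776

12.7441 L/h


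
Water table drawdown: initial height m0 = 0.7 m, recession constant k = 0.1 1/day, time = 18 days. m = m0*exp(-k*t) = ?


m = m0 * exp(-k*t)
m = 0.7 * exp(-0.1 * 18)
m = 0.7 * exp(-1.8000)

0.1157 m


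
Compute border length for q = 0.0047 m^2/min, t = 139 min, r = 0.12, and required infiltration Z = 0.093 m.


L = q*t/((1+r)*Z)
L = 0.0047*139/((1+0.12)*0.093)
L = 0.6533/0.10416

6.2721 m


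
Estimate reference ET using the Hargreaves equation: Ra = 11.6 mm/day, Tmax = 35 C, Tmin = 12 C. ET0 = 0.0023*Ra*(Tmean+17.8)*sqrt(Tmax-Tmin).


Tmean = (Tmax + Tmin)/2 = (35 + 12)/2 = 23.5
ET0 = 0.0023 * 11.6 * (23.5 + 17.8) * sqrt(35 - 12)
ET0 = 0.0023 * 11.6 * 41.3 * 4.795832

5.2845 mm/day


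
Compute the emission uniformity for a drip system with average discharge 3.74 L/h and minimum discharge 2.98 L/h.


EU = (q_min/q_avg)*100 = (2.98/3.74)*100 = 79.6791%

79.6791 %


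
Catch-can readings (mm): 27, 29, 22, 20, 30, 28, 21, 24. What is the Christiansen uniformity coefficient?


mean = 25.125000 mm
MAD = 3.375000 mm
CU = (1 - 3.375000/25.125000)*100

86.5672 %


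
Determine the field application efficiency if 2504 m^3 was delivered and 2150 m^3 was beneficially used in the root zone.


Ea = V_root / V_field * 100 = 2150 / 2504 * 100 = 85.8626%

85.8626 %


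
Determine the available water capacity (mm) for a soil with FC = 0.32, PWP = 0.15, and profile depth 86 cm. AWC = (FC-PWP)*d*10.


AWC = (FC - PWP) * d * 10
AWC = (0.32 - 0.15) * 86 * 10
AWC = 0.1700 * 86 * 10

146.2000 mm


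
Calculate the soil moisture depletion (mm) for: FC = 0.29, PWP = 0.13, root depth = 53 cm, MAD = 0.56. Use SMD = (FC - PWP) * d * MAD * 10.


SMD = (FC - PWP) * d * MAD * 10
SMD = (0.29 - 0.13) * 53 * 0.56 * 10
SMD = 0.1600 * 53 * 0.56 * 10

47.4880 mm


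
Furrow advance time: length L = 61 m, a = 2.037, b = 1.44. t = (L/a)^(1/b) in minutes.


t = (L/a)^(1/b)
t = (61/2.037)^(1/1.44)
t = 29.945999^(1/1.44)

10.5983 min


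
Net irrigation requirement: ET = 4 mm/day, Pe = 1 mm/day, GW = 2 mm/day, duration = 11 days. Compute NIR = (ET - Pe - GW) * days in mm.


Daily deficit = ET - Pe - GW = 4 - 1 - 2 = 1 mm/day
NIR = 1 * 11 = 11 mm

11.0000 mm


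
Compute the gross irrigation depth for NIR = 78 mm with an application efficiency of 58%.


Ea = 58% = 0.58
GID = NIR / Ea = 78 / 0.58 = 134.4828 mm

134.4828 mm


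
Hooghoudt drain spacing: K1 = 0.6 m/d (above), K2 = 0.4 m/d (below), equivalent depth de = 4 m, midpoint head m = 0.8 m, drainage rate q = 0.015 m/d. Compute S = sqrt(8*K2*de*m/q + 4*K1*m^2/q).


S^2 = 8*K2*de*m/q + 4*K1*m^2/q
S^2 = 8*0.4*4*0.8/0.015 + 4*0.6*0.8^2/0.015
S = sqrt(785.0667)

28.0190 m


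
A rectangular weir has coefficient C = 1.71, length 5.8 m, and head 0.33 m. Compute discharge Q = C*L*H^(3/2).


Q = C * L * H^(3/2) = 1.71 * 5.8 * 0.33^1.5 = 1.71 * 5.8 * 0.189571

1.8802 m^3/s


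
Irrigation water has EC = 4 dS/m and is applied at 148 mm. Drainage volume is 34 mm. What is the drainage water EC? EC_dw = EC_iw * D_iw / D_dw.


EC_dw = EC_iw * D_iw / D_dw
EC_dw = 4 * 148 / 34
EC_dw = 592 / 34

17.4118 dS/m


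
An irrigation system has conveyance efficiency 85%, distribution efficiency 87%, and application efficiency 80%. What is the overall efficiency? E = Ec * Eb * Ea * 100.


Ec = 0.85, Eb = 0.87, Ea = 0.8
E = 0.85 * 0.87 * 0.8 * 100 = 59.1600%

59.1600 %


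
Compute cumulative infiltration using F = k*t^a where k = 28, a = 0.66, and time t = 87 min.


F = k * t^a = 28 * 87^0.66
F = 28 * 19.058236

533.6306 mm


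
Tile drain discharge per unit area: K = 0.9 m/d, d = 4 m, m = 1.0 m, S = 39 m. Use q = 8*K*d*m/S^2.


q = 8*K*d*m/S^2
q = 8*0.9*4*1.0/39^2
q = 28.8000 / 1521

0.0189 m/d


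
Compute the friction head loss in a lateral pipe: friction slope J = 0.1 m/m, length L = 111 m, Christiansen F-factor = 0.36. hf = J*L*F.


hf = J * L * F = 0.1 * 111 * 0.36 = 3.9960 m

3.9960 m


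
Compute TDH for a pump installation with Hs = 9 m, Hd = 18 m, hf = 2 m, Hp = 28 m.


TDH = Hs + Hd + hf + Hp = 9 + 18 + 2 + 28 = 57

57 m


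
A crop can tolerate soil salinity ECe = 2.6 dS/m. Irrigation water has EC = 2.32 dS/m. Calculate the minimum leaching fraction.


LR = ECiw / (5*ECe - ECiw)
LR = 2.32 / (5*2.6 - 2.32)
LR = 2.32 / 10.6800

0.2172


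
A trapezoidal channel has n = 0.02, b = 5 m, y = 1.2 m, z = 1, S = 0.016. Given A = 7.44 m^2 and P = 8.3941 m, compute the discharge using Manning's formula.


R = A/P = 7.44/8.3941 = 0.886337
Q = (1/0.02) * 7.44 * 0.886337^(2/3) * 0.016^0.5

43.4179 m^3/s


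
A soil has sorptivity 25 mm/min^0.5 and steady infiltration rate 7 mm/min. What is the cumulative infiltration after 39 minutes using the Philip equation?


F = S*sqrt(t) + A*t
F = 25*sqrt(39) + 7*39
F = 25*6.244998 + 273

429.1250 mm


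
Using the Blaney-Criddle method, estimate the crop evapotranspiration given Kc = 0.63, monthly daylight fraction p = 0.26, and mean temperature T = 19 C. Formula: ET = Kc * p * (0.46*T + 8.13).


ET = Kc * p * (0.46*T + 8.13)
ET = 0.63 * 0.26 * (0.46*19 + 8.13)
ET = 0.63 * 0.26 * 16.8700

2.7633 mm/day


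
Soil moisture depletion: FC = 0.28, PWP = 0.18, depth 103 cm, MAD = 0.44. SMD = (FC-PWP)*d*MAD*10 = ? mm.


SMD = (FC - PWP) * d * MAD * 10
SMD = (0.28 - 0.18) * 103 * 0.44 * 10
SMD = 0.1000 * 103 * 0.44 * 10

45.3200 mm


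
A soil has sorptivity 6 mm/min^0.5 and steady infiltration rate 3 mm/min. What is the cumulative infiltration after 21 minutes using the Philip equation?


F = S*sqrt(t) + A*t
F = 6*sqrt(21) + 3*21
F = 6*4.582576 + 63

90.4955 mm


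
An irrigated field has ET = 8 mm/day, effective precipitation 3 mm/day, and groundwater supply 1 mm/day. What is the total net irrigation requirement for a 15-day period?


Daily deficit = ET - Pe - GW = 8 - 3 - 1 = 4 mm/day
NIR = 4 * 15 = 60 mm

60.0000 mm


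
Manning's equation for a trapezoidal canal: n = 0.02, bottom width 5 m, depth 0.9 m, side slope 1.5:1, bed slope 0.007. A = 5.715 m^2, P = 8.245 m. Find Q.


R = A/P = 5.715/8.245 = 0.693147
Q = (1/0.02) * 5.715 * 0.693147^(2/3) * 0.007^0.5

18.7249 m^3/s


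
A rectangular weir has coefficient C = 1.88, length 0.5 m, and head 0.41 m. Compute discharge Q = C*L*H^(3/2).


Q = C * L * H^(3/2) = 1.88 * 0.5 * 0.41^1.5 = 1.88 * 0.5 * 0.262528

0.2468 m^3/s


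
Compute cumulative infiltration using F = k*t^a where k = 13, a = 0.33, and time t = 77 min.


F = k * t^a = 13 * 77^0.33
F = 13 * 4.193165

54.5111 mm


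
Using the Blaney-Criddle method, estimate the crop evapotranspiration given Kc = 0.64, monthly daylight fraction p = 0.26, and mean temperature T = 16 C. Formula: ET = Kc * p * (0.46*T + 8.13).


ET = Kc * p * (0.46*T + 8.13)
ET = 0.64 * 0.26 * (0.46*16 + 8.13)
ET = 0.64 * 0.26 * 15.4900

2.5775 mm/day


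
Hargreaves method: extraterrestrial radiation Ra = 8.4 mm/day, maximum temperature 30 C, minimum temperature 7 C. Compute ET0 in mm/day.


Tmean = (Tmax + Tmin)/2 = (30 + 7)/2 = 18.5
ET0 = 0.0023 * 8.4 * (18.5 + 17.8) * sqrt(30 - 7)
ET0 = 0.0023 * 8.4 * 36.3 * 4.795832

3.3634 mm/day


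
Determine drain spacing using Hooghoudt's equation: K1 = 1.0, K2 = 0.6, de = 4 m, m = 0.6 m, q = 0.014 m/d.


S^2 = 8*K2*de*m/q + 4*K1*m^2/q
S^2 = 8*0.6*4*0.6/0.014 + 4*1.0*0.6^2/0.014
S = sqrt(925.7143)

30.4256 m


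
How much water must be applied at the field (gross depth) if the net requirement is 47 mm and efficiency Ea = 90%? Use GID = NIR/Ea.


Ea = 90% = 0.9
GID = NIR / Ea = 47 / 0.9 = 52.2222 mm

52.2222 mm


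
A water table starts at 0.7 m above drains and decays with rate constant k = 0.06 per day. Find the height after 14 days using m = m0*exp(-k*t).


m = m0 * exp(-k*t)
m = 0.7 * exp(-0.06 * 14)
m = 0.7 * exp(-0.8400)

0.3022 m


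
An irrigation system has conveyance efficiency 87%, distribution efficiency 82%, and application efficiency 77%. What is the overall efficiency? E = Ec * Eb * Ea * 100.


Ec = 0.87, Eb = 0.82, Ea = 0.77
E = 0.87 * 0.82 * 0.77 * 100 = 54.9318%

54.9318 %


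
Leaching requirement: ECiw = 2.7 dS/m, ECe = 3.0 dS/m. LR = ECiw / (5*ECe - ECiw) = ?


LR = ECiw / (5*ECe - ECiw)
LR = 2.7 / (5*3.0 - 2.7)
LR = 2.7 / 12.3000

0.2195


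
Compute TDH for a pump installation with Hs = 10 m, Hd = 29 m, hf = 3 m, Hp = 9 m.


TDH = Hs + Hd + hf + Hp = 10 + 29 + 3 + 9 = 51

51 m


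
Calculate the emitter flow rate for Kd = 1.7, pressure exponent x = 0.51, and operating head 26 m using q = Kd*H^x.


q = Kd * H^x = 1.7 * 26^0.51 = 1.7 * 5.267886

8.9554 L/h


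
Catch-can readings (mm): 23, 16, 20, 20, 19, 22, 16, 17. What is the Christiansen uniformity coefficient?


mean = 19.125000 mm
MAD = 2.125000 mm
CU = (1 - 2.125000/19.125000)*100

88.8889 %


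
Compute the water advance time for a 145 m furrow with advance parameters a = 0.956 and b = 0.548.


t = (L/a)^(1/b)
t = (145/0.956)^(1/0.548)
t = 151.673640^(1/0.548)

9544.7152 min


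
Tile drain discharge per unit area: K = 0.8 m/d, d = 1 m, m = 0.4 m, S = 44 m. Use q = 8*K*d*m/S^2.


q = 8*K*d*m/S^2
q = 8*0.8*1*0.4/44^2
q = 2.5600 / 1936

0.0013 m/d


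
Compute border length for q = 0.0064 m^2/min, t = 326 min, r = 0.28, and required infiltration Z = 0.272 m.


L = q*t/((1+r)*Z)
L = 0.0064*326/((1+0.28)*0.272)
L = 2.0864/0.34816

5.9926 m


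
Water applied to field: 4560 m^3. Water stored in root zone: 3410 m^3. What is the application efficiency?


Ea = V_root / V_field * 100 = 3410 / 4560 * 100 = 74.7807%

74.7807 %


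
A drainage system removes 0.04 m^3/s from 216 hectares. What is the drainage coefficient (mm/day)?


DC = Q * 86400 / (A * 10000) * 1000
DC = 0.04 * 86400 / (216 * 10000) * 1000
DC = 3456000.0000 / 2160000

1.6000 mm/day


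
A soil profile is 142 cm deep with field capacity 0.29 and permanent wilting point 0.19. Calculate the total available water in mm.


AWC = (FC - PWP) * d * 10
AWC = (0.29 - 0.19) * 142 * 10
AWC = 0.1000 * 142 * 10

142.0000 mm


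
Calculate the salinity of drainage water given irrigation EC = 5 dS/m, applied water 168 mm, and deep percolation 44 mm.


EC_dw = EC_iw * D_iw / D_dw
EC_dw = 5 * 168 / 44
EC_dw = 840 / 44

19.0909 dS/m


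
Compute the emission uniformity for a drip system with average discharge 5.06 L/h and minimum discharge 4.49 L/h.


EU = (q_min/q_avg)*100 = (4.49/5.06)*100 = 88.7352%

88.7352 %


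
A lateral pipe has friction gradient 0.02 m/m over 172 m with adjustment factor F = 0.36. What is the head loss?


hf = J * L * F = 0.02 * 172 * 0.36 = 1.2384 m

1.2384 m


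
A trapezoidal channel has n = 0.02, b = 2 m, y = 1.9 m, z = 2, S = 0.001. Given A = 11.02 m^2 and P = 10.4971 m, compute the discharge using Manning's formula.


R = A/P = 11.02/10.4971 = 1.049814
Q = (1/0.02) * 11.02 * 1.049814^(2/3) * 0.001^0.5

17.9981 m^3/s


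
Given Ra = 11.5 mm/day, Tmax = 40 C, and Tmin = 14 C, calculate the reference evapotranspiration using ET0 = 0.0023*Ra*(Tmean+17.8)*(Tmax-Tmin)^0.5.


Tmean = (Tmax + Tmin)/2 = (40 + 14)/2 = 27.0
ET0 = 0.0023 * 11.5 * (27.0 + 17.8) * sqrt(40 - 14)
ET0 = 0.0023 * 11.5 * 44.8 * 5.099020

6.0421 mm/day


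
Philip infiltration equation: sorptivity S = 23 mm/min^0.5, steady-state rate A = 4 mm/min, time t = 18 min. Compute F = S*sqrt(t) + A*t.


F = S*sqrt(t) + A*t
F = 23*sqrt(18) + 4*18
F = 23*4.242641 + 72

169.5807 mm


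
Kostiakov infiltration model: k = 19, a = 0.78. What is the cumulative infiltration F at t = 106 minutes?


F = k * t^a = 19 * 106^0.78
F = 19 * 37.996061

721.9252 mm


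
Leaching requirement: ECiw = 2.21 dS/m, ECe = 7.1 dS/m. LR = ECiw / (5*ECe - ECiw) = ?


LR = ECiw / (5*ECe - ECiw)
LR = 2.21 / (5*7.1 - 2.21)
LR = 2.21 / 33.2900

0.0664


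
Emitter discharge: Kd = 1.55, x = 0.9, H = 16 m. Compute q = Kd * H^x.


q = Kd * H^x = 1.55 * 16^0.9 = 1.55 * 12.125733

18.7949 L/h


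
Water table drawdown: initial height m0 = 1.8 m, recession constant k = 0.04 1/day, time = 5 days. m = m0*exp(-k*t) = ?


m = m0 * exp(-k*t)
m = 1.8 * exp(-0.04 * 5)
m = 1.8 * exp(-0.2000)

1.4737 m


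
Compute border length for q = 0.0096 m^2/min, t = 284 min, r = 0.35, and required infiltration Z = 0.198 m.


L = q*t/((1+r)*Z)
L = 0.0096*284/((1+0.35)*0.198)
L = 2.7264/0.2673

10.1998 m


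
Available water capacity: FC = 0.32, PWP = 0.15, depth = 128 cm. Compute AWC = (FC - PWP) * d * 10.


AWC = (FC - PWP) * d * 10
AWC = (0.32 - 0.15) * 128 * 10
AWC = 0.1700 * 128 * 10

217.6000 mm


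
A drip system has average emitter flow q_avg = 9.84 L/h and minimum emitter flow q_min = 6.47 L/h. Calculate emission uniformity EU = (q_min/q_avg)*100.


EU = (q_min/q_avg)*100 = (6.47/9.84)*100 = 65.7520%

65.7520 %


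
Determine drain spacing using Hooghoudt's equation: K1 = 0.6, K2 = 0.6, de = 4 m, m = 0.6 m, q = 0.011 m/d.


S^2 = 8*K2*de*m/q + 4*K1*m^2/q
S^2 = 8*0.6*4*0.6/0.011 + 4*0.6*0.6^2/0.011
S = sqrt(1125.8182)

33.5532 m


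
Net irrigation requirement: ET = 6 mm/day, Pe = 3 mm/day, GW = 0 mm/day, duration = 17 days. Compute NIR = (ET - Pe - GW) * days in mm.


Daily deficit = ET - Pe - GW = 6 - 3 - 0 = 3 mm/day
NIR = 3 * 17 = 51 mm

51.0000 mm


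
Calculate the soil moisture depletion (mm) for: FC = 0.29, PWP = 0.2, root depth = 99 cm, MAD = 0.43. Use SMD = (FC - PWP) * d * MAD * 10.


SMD = (FC - PWP) * d * MAD * 10
SMD = (0.29 - 0.2) * 99 * 0.43 * 10
SMD = 0.0900 * 99 * 0.43 * 10

38.3130 mm


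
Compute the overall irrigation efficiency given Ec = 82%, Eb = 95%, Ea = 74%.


Ec = 0.82, Eb = 0.95, Ea = 0.74
E = 0.82 * 0.95 * 0.74 * 100 = 57.6460%

57.6460 %


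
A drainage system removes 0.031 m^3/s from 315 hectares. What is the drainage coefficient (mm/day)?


DC = Q * 86400 / (A * 10000) * 1000
DC = 0.031 * 86400 / (315 * 10000) * 1000
DC = 2678400.0000 / 3150000

0.8503 mm/day


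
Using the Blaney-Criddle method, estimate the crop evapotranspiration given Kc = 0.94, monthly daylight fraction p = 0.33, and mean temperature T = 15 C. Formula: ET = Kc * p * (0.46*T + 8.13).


ET = Kc * p * (0.46*T + 8.13)
ET = 0.94 * 0.33 * (0.46*15 + 8.13)
ET = 0.94 * 0.33 * 15.0300

4.6623 mm/day


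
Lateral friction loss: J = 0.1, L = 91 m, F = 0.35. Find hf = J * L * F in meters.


hf = J * L * F = 0.1 * 91 * 0.35 = 3.1850 m

3.1850 m


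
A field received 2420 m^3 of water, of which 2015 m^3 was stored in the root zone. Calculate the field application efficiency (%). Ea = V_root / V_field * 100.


Ea = V_root / V_field * 100 = 2015 / 2420 * 100 = 83.2645%

83.2645 %


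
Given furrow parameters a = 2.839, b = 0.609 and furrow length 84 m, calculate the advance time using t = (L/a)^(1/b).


t = (L/a)^(1/b)
t = (84/2.839)^(1/0.609)
t = 29.587883^(1/0.609)

260.3887 min


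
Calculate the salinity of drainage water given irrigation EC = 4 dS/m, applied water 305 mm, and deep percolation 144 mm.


EC_dw = EC_iw * D_iw / D_dw
EC_dw = 4 * 305 / 144
EC_dw = 1220 / 144

8.4722 dS/m


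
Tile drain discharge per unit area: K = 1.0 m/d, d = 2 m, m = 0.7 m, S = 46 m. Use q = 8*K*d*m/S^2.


q = 8*K*d*m/S^2
q = 8*1.0*2*0.7/46^2
q = 11.2000 / 2116

0.0053 m/d


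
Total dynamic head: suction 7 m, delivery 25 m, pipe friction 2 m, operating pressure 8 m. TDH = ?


TDH = Hs + Hd + hf + Hp = 7 + 25 + 2 + 8 = 42

42 m


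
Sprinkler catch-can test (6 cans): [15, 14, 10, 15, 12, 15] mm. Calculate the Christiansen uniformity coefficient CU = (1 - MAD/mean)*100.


mean = 13.500000 mm
MAD = 1.666667 mm
CU = (1 - 1.666667/13.500000)*100

87.6543 %


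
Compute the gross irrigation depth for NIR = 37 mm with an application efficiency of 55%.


Ea = 55% = 0.55
GID = NIR / Ea = 37 / 0.55 = 67.2727 mm

67.2727 mm


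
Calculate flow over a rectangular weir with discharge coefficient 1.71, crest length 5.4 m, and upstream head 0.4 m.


Q = C * L * H^(3/2) = 1.71 * 5.4 * 0.4^1.5 = 1.71 * 5.4 * 0.252982

2.3360 m^3/s


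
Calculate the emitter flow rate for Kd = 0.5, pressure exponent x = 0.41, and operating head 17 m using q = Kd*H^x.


q = Kd * H^x = 0.5 * 17^0.41 = 0.5 * 3.195097

1.5975 L/h


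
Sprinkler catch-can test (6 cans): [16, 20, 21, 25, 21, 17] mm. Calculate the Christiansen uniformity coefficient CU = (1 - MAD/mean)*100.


mean = 20.000000 mm
MAD = 2.333333 mm
CU = (1 - 2.333333/20.000000)*100

88.3333 %


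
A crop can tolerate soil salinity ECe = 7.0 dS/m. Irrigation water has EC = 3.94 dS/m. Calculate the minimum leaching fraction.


LR = ECiw / (5*ECe - ECiw)
LR = 3.94 / (5*7.0 - 3.94)
LR = 3.94 / 31.0600

0.1269


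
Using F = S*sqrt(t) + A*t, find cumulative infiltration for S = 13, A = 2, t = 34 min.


F = S*sqrt(t) + A*t
F = 13*sqrt(34) + 2*34
F = 13*5.830952 + 68

143.8024 mm


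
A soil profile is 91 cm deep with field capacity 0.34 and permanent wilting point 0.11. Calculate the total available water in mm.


AWC = (FC - PWP) * d * 10
AWC = (0.34 - 0.11) * 91 * 10
AWC = 0.2300 * 91 * 10

209.3000 mm


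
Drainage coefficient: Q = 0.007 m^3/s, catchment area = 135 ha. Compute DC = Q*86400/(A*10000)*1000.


DC = Q * 86400 / (A * 10000) * 1000
DC = 0.007 * 86400 / (135 * 10000) * 1000
DC = 604800.0000 / 1350000

0.4480 mm/day


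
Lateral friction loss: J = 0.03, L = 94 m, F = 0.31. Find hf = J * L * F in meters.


hf = J * L * F = 0.03 * 94 * 0.31 = 0.8742 m

0.8742 m


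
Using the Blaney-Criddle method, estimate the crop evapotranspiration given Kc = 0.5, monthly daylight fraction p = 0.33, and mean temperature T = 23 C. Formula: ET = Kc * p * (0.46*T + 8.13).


ET = Kc * p * (0.46*T + 8.13)
ET = 0.5 * 0.33 * (0.46*23 + 8.13)
ET = 0.5 * 0.33 * 18.7100

3.0872 mm/day


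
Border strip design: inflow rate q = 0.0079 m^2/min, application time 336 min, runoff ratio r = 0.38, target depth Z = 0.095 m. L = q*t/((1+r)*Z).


L = q*t/((1+r)*Z)
L = 0.0079*336/((1+0.38)*0.095)
L = 2.6544/0.1311

20.2471 m


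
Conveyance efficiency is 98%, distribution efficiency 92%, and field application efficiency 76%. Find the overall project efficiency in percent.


Ec = 0.98, Eb = 0.92, Ea = 0.76
E = 0.98 * 0.92 * 0.76 * 100 = 68.5216%

68.5216 %


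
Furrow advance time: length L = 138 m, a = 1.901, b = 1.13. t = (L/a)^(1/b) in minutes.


t = (L/a)^(1/b)
t = (138/1.901)^(1/1.13)
t = 72.593372^(1/1.13)

44.3416 min


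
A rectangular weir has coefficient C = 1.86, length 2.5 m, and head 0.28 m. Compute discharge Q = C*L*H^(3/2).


Q = C * L * H^(3/2) = 1.86 * 2.5 * 0.28^1.5 = 1.86 * 2.5 * 0.148162

0.6890 m^3/s


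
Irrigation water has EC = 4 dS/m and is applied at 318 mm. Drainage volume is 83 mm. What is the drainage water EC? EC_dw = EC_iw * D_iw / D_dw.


EC_dw = EC_iw * D_iw / D_dw
EC_dw = 4 * 318 / 83
EC_dw = 1272 / 83

15.3253 dS/m


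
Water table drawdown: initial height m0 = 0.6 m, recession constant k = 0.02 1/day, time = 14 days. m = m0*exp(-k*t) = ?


m = m0 * exp(-k*t)
m = 0.6 * exp(-0.02 * 14)
m = 0.6 * exp(-0.2800)

0.4535 m


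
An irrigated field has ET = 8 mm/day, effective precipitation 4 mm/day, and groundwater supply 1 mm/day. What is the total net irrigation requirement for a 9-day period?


Daily deficit = ET - Pe - GW = 8 - 4 - 1 = 3 mm/day
NIR = 3 * 9 = 27 mm

27.0000 mm


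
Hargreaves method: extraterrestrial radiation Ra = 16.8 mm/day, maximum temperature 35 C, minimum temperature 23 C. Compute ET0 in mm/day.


Tmean = (Tmax + Tmin)/2 = (35 + 23)/2 = 29.0
ET0 = 0.0023 * 16.8 * (29.0 + 17.8) * sqrt(35 - 23)
ET0 = 0.0023 * 16.8 * 46.8 * 3.464102

6.2643 mm/day


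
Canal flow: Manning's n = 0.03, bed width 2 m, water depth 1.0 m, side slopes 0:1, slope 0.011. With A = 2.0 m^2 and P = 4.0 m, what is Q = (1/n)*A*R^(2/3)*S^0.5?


R = A/P = 2.0/4.0 = 0.500000
Q = (1/0.03) * 2.0 * 0.500000^(2/3) * 0.011^0.5

4.4047 m^3/s


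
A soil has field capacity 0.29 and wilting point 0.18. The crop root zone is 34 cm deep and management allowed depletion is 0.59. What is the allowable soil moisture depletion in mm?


SMD = (FC - PWP) * d * MAD * 10
SMD = (0.29 - 0.18) * 34 * 0.59 * 10
SMD = 0.1100 * 34 * 0.59 * 10

22.0660 mm


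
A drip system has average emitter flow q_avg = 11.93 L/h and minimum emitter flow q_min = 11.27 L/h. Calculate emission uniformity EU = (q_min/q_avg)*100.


EU = (q_min/q_avg)*100 = (11.27/11.93)*100 = 94.4677%

94.4677 %


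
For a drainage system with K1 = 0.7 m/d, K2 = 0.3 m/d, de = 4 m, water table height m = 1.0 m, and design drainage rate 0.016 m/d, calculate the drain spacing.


S^2 = 8*K2*de*m/q + 4*K1*m^2/q
S^2 = 8*0.3*4*1.0/0.016 + 4*0.7*1.0^2/0.016
S = sqrt(775.0000)

27.8388 m


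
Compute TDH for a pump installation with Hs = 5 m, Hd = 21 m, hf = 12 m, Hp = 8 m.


TDH = Hs + Hd + hf + Hp = 5 + 21 + 12 + 8 = 46

46 m


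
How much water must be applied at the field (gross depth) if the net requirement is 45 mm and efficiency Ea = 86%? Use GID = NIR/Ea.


Ea = 86% = 0.86
GID = NIR / Ea = 45 / 0.86 = 52.3256 mm

52.3256 mm


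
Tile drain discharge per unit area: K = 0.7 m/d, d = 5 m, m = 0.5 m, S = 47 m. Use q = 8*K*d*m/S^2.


q = 8*K*d*m/S^2
q = 8*0.7*5*0.5/47^2
q = 14.0000 / 2209

0.0063 m/d


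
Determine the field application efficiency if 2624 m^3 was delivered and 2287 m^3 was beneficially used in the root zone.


Ea = V_root / V_field * 100 = 2287 / 2624 * 100 = 87.1570%

87.1570 %


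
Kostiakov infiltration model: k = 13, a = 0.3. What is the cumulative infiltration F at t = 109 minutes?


F = k * t^a = 13 * 109^0.3
F = 13 * 4.085338

53.1094 mm


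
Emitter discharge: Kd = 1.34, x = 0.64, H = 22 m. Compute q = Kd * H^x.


q = Kd * H^x = 1.34 * 22^0.64 = 1.34 * 7.230203

9.6885 L/h


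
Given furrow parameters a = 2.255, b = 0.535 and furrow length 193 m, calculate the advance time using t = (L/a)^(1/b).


t = (L/a)^(1/b)
t = (193/2.255)^(1/0.535)
t = 85.587583^(1/0.535)

4092.4439 min


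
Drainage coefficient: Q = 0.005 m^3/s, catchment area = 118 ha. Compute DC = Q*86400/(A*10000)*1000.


DC = Q * 86400 / (A * 10000) * 1000
DC = 0.005 * 86400 / (118 * 10000) * 1000
DC = 432000.0000 / 1180000

0.3661 mm/day


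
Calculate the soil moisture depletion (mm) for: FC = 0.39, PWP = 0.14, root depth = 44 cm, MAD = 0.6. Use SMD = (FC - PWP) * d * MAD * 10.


SMD = (FC - PWP) * d * MAD * 10
SMD = (0.39 - 0.14) * 44 * 0.6 * 10
SMD = 0.2500 * 44 * 0.6 * 10

66.0000 mm


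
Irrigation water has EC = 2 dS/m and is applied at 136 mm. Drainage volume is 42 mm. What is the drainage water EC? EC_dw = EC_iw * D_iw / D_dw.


EC_dw = EC_iw * D_iw / D_dw
EC_dw = 2 * 136 / 42
EC_dw = 272 / 42

6.4762 dS/m


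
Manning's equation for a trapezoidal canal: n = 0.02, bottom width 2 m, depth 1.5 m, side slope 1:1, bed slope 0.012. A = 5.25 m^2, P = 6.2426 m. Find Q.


R = A/P = 5.25/6.2426 = 0.840996
Q = (1/0.02) * 5.25 * 0.840996^(2/3) * 0.012^0.5

25.6202 m^3/s


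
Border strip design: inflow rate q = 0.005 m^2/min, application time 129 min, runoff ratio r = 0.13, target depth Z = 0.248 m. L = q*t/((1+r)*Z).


L = q*t/((1+r)*Z)
L = 0.005*129/((1+0.13)*0.248)
L = 0.645/0.28024

2.3016 m


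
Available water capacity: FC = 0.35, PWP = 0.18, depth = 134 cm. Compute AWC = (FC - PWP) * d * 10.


AWC = (FC - PWP) * d * 10
AWC = (0.35 - 0.18) * 134 * 10
AWC = 0.1700 * 134 * 10

227.8000 mm


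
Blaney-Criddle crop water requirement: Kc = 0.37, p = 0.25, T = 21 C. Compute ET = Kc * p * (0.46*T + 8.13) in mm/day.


ET = Kc * p * (0.46*T + 8.13)
ET = 0.37 * 0.25 * (0.46*21 + 8.13)
ET = 0.37 * 0.25 * 17.7900

1.6456 mm/day


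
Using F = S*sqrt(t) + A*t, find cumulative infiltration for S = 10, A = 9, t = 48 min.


F = S*sqrt(t) + A*t
F = 10*sqrt(48) + 9*48
F = 10*6.928203 + 432

501.2820 mm


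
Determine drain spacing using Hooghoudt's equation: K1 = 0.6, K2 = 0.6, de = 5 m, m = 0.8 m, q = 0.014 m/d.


S^2 = 8*K2*de*m/q + 4*K1*m^2/q
S^2 = 8*0.6*5*0.8/0.014 + 4*0.6*0.8^2/0.014
S = sqrt(1481.1429)

38.4856 m


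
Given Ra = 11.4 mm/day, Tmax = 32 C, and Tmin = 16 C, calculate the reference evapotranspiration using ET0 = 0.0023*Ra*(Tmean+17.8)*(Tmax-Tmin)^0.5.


Tmean = (Tmax + Tmin)/2 = (32 + 16)/2 = 24.0
ET0 = 0.0023 * 11.4 * (24.0 + 17.8) * sqrt(32 - 16)
ET0 = 0.0023 * 11.4 * 41.8 * 4.000000

4.3840 mm/day


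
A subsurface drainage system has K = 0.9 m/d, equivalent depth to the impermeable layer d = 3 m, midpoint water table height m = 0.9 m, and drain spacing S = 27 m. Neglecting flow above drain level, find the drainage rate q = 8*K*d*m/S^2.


q = 8*K*d*m/S^2
q = 8*0.9*3*0.9/27^2
q = 19.4400 / 729

0.0267 m/d


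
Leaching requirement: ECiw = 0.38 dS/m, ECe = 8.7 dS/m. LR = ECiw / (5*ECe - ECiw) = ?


LR = ECiw / (5*ECe - ECiw)
LR = 0.38 / (5*8.7 - 0.38)
LR = 0.38 / 43.1200

0.0088


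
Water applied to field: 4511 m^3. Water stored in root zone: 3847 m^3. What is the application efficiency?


Ea = V_root / V_field * 100 = 3847 / 4511 * 100 = 85.2804%

85.2804 %


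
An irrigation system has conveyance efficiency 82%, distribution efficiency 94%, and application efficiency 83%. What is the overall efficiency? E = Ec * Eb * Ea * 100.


Ec = 0.82, Eb = 0.94, Ea = 0.83
E = 0.82 * 0.94 * 0.83 * 100 = 63.9764%

63.9764 %


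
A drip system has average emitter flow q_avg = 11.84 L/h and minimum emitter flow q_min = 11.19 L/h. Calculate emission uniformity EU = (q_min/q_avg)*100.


EU = (q_min/q_avg)*100 = (11.19/11.84)*100 = 94.5101%

94.5101 %


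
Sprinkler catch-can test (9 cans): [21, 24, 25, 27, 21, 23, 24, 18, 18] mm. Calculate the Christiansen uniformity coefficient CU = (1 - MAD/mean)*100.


mean = 22.333333 mm
MAD = 2.518519 mm
CU = (1 - 2.518519/22.333333)*100

88.7230 %


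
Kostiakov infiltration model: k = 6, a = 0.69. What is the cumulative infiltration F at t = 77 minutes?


F = k * t^a = 6 * 77^0.69
F = 6 * 20.029892

120.1794 mm


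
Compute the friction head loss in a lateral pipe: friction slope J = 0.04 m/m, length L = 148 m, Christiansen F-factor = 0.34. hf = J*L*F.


hf = J * L * F = 0.04 * 148 * 0.34 = 2.0128 m

2.0128 m


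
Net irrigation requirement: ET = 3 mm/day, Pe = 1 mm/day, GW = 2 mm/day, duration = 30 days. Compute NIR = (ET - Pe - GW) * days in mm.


Daily deficit = ET - Pe - GW = 3 - 1 - 2 = 0 mm/day
NIR = 0 * 30 = 0 mm

0 mm


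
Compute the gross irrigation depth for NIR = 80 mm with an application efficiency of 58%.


Ea = 58% = 0.58
GID = NIR / Ea = 80 / 0.58 = 137.9310 mm

137.9310 mm


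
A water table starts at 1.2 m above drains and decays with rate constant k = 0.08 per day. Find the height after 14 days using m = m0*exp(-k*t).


m = m0 * exp(-k*t)
m = 1.2 * exp(-0.08 * 14)
m = 1.2 * exp(-1.1200)

0.3915 m


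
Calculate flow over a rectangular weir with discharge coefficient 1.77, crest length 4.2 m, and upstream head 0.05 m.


Q = C * L * H^(3/2) = 1.77 * 4.2 * 0.05^1.5 = 1.77 * 4.2 * 0.011180

0.0831 m^3/s


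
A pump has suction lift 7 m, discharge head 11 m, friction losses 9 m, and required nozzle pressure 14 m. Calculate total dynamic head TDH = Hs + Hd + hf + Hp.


TDH = Hs + Hd + hf + Hp = 7 + 11 + 9 + 14 = 41

41 m


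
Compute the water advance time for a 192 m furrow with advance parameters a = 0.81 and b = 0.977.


t = (L/a)^(1/b)
t = (192/0.81)^(1/0.977)
t = 237.037037^(1/0.977)

269.6018 min


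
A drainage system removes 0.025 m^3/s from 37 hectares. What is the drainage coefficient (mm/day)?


DC = Q * 86400 / (A * 10000) * 1000
DC = 0.025 * 86400 / (37 * 10000) * 1000
DC = 2160000.0000 / 370000

5.8378 mm/day


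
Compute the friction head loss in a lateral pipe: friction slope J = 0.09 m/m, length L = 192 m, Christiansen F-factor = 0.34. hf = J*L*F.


hf = J * L * F = 0.09 * 192 * 0.34 = 5.8752 m

5.8752 m


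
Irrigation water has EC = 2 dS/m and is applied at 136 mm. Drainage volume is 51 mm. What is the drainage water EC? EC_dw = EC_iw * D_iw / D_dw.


EC_dw = EC_iw * D_iw / D_dw
EC_dw = 2 * 136 / 51
EC_dw = 272 / 51

5.3333 dS/m


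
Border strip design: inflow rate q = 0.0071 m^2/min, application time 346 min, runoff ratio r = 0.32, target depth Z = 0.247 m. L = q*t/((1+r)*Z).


L = q*t/((1+r)*Z)
L = 0.0071*346/((1+0.32)*0.247)
L = 2.4566/0.32604

7.5347 m


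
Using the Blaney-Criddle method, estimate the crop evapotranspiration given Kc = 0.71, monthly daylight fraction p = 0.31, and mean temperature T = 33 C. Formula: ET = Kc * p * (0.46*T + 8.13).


ET = Kc * p * (0.46*T + 8.13)
ET = 0.71 * 0.31 * (0.46*33 + 8.13)
ET = 0.71 * 0.31 * 23.3100

5.1305 mm/day


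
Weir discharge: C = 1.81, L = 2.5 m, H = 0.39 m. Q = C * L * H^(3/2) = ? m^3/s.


Q = C * L * H^(3/2) = 1.81 * 2.5 * 0.39^1.5 = 1.81 * 2.5 * 0.243555

1.1021 m^3/s


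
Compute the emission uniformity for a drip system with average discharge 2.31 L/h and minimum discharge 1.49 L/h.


EU = (q_min/q_avg)*100 = (1.49/2.31)*100 = 64.5022%

64.5022 %


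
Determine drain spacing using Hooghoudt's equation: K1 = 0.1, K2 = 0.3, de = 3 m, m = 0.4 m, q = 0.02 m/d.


S^2 = 8*K2*de*m/q + 4*K1*m^2/q
S^2 = 8*0.3*3*0.4/0.02 + 4*0.1*0.4^2/0.02
S = sqrt(147.2000)

12.1326 m


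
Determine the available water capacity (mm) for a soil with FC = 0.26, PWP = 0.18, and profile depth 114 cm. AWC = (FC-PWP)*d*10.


AWC = (FC - PWP) * d * 10
AWC = (0.26 - 0.18) * 114 * 10
AWC = 0.0800 * 114 * 10

91.2000 mm


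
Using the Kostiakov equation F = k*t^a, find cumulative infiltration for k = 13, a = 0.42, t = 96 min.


F = k * t^a = 13 * 96^0.42
F = 13 * 6.800705

88.4092 mm


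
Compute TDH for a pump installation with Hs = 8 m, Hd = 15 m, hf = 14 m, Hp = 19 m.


TDH = Hs + Hd + hf + Hp = 8 + 15 + 14 + 19 = 56

56 m


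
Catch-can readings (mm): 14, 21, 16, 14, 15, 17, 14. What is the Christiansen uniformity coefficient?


mean = 15.857143 mm
MAD = 1.836735 mm
CU = (1 - 1.836735/15.857143)*100

88.4170 %


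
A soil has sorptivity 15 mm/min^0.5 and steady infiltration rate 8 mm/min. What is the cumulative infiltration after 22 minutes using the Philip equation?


F = S*sqrt(t) + A*t
F = 15*sqrt(22) + 8*22
F = 15*4.690416 + 176

246.3562 mm


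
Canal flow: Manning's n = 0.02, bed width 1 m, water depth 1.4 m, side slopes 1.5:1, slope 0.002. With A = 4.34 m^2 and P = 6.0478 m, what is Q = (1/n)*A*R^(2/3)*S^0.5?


R = A/P = 4.34/6.0478 = 0.717616
Q = (1/0.02) * 4.34 * 0.717616^(2/3) * 0.002^0.5

7.7786 m^3/s


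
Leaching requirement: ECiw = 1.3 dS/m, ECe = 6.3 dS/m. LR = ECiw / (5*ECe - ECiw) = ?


LR = ECiw / (5*ECe - ECiw)
LR = 1.3 / (5*6.3 - 1.3)
LR = 1.3 / 30.2000

0.0430


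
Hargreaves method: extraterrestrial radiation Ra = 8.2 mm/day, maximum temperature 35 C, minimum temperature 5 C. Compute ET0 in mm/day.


Tmean = (Tmax + Tmin)/2 = (35 + 5)/2 = 20.0
ET0 = 0.0023 * 8.2 * (20.0 + 17.8) * sqrt(35 - 5)
ET0 = 0.0023 * 8.2 * 37.8 * 5.477226

3.9048 mm/day


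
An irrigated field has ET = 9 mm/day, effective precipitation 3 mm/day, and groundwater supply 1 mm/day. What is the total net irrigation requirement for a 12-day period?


Daily deficit = ET - Pe - GW = 9 - 3 - 1 = 5 mm/day
NIR = 5 * 12 = 60 mm

60.0000 mm


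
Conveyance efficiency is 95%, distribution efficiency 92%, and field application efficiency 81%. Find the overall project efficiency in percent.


Ec = 0.95, Eb = 0.92, Ea = 0.81
E = 0.95 * 0.92 * 0.81 * 100 = 70.7940%

70.7940 %
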